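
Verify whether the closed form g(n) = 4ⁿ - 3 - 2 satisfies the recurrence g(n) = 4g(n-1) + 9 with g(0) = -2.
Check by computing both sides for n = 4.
From the recurrence with g(0) = -2:
  g(0) = -2, g(1) = 1, g(2) = 13, g(3) = 61, g(4) = 253
  so the recurrence gives g(4) = 253.
From the proposed closed form g(n) = 4ⁿ - 3 - 2:
  g(4) = 251.
The recurrence gives 253 but the closed form gives 251, so the closed form does not satisfy the recurrence.

No, the closed form is incorrect.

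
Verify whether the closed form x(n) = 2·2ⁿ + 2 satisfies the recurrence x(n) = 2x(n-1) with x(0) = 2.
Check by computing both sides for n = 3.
From the recurrence with x(0) = 2:
  x(0) = 2, x(1) = 4, x(2) = 8, x(3) = 16
  so the recurrence gives x(3) = 16.
From the proposed closed form x(n) = 2·2ⁿ + 2:
  x(3) = 18.
The recurrence gives 16 but the closed form gives 18, so the closed form does not satisfy the recurrence.

No, the closed form is incorrect.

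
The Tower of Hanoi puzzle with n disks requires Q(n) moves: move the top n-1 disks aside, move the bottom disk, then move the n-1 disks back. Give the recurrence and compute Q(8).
Moving n disks = move the top n-1 disks aside (Q(n-1) moves) + move the largest disk (1 move) + move the n-1 disks back on top (Q(n-1) moves), so Q(n) = 2Q(n-1) + 1, with Q(1) = 1 (a single disk takes one move).
First terms: 1, 3, 7, 15, 31, 63, … — each is one less than a power of 2. Indeed Q(n) + 1 = 2(Q(n-1) + 1) with Q(1) + 1 = 2, so Q(n) + 1 = 2ⁿ and Q(n) = 2ⁿ - 1.
Hence Q(8) = 2^8 - 1 = 256 - 1 = 255.

Q(n) = 2Q(n-1) + 1, Q(1) = 1; Q(8) = 255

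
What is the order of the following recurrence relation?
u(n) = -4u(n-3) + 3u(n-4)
The order is the largest lag k for which u(n-k) appears. Here the deepest term is u(n-4), so the order is 4.

Order 4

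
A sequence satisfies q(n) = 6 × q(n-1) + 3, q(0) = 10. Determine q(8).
Computing step by step:
q(0) = 10
q(1) = 6 × 10 + 3 = 63
q(2) = 6 × 63 + 3 = 381
q(3) = 6 × 381 + 3 = 2289
q(4) = 6 × 2289 + 3 = 13737
q(5) = 6 × 13737 + 3 = 82425
q(6) = 6 × 82425 + 3 = 494553
q(7) = 6 × 494553 + 3 = 2967321
q(8) = 6 × 2967321 + 3 = 17803929

17803929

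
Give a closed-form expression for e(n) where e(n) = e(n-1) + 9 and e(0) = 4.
Recurrence: e(n) = e(n-1) + 9, initial: e(0) = 4.
Each step adds 9, so e(n) = e(0) + 9n = 9n + 4.

e(n) = 9n + 4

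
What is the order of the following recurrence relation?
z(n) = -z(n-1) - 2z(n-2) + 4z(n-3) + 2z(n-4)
The order is the largest lag k for which z(n-k) appears. Here the deepest term is z(n-4), so the order is 4.

Order 4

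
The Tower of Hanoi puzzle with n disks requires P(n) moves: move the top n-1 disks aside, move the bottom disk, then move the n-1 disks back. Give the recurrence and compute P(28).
Moving n disks = move the top n-1 disks aside (P(n-1) moves) + move the largest disk (1 move) + move the n-1 disks back on top (P(n-1) moves), so P(n) = 2P(n-1) + 1, with P(1) = 1 (a single disk takes one move).
First terms: 1, 3, 7, 15, 31, 63, … — each is one less than a power of 2. Indeed P(n) + 1 = 2(P(n-1) + 1) with P(1) + 1 = 2, so P(n) + 1 = 2ⁿ and P(n) = 2ⁿ - 1.
Hence P(28) = 2^28 - 1 = 268435456 - 1 = 268435455.

P(n) = 2P(n-1) + 1, P(1) = 1; P(28) = 268435455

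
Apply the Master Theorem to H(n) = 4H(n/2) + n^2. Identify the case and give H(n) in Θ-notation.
Master Theorem template: H(n) = a·H(n/b) + f(n).
Here: a=4, b=2, f(n)=n^2
Compute log_b(a) = log_2(4) = 2.
f(n) = n^2 = Θ(n^2). Case 2: H(n) = Θ(n^2 log n).

Case 2: H(n) = Θ(n^2 log n)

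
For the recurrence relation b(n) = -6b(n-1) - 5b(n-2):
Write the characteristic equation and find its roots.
Substitute b(n) = rⁿ and divide through by rⁿ⁻²: r² + 6r + 5 = 0
Factor: (r + 5)(r + 1) = 0, so r = -5, -1.
General solution: b(n) = A·(-5)ⁿ + B·(-1)ⁿ

Characteristic: r² + 6r + 5 = 0, Roots: r = -5, -1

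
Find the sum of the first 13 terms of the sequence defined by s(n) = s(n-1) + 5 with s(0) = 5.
Computing the sequence terms: 5, 10, 15, 20, 25, 30, 35, 40, 45, 50, 55, 60, 65
Adding these values together:

455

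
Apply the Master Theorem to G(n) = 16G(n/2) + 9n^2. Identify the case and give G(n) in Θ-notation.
Master Theorem template: G(n) = a·G(n/b) + f(n).
Here: a=16, b=2, f(n)=9n^2
Compute log_b(a) = log_2(16) = 4.
f(n) = 9n^2 = O(n^(4-ε)) with ε = 2. Case 1: G(n) = Θ(n^log_b(a)) = Θ(n^4).

Case 1: G(n) = Θ(n^4)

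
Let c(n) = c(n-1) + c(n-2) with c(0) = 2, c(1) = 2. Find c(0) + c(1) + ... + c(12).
Computing the sequence terms: 2, 2, 4, 6, 10, 16, 26, 42, 68, 110, 178, 288, 466
Adding these values together:

1218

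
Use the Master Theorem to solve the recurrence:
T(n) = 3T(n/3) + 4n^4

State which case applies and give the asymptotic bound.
Master Theorem template: T(n) = a·T(n/b) + f(n).
Here: a=3, b=3, f(n)=4n^4
Compute log_b(a) = log_3(3) = 1.
f(n) = 4n^4 = Ω(n^(1+ε)) with ε = 3, and the regularity condition holds (a·f(n/b) = (a/b^4)·f(n) with a/b^4 = 3^-3 < 1). Case 3: T(n) = Θ(f(n)) = Θ(n^4).

Case 3: T(n) = Θ(n^4)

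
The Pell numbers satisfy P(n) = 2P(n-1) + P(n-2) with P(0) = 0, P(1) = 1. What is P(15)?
Computing the sequence terms:
0, 1, 2, 5, 12, 29, 70, 169, 408, 985, 2378, 5741, 13860, 33461, 80782, 195025

195025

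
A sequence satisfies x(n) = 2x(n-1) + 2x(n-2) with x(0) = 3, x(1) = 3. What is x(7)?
Computing the sequence terms:
3, 3, 12, 30, 84, 228, 624, 1704

1704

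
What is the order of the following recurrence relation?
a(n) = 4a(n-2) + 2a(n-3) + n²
The order is the largest lag k for which a(n-k) appears. Here the deepest term is a(n-3) (the n² term is non-homogeneous and does not affect the order), so the order is 3.

Order 3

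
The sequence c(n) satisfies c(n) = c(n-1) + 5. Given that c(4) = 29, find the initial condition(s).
c(4) = c(0) + 4·5, so c(0) = 29 - 20 = 9.

c(0) = 9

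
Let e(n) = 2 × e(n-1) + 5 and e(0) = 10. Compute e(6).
Computing step by step:
e(0) = 10
e(1) = 2 × 10 + 5 = 25
e(2) = 2 × 25 + 5 = 55
e(3) = 2 × 55 + 5 = 115
e(4) = 2 × 115 + 5 = 235
e(5) = 2 × 235 + 5 = 475
e(6) = 2 × 475 + 5 = 955

955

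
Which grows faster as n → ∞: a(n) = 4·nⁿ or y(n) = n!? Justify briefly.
Comparing growth rates:
Growth-rate hierarchy: log n ≺ any polynomial ≺ any exponential cⁿ (c>1) ≺ n! ≺ nⁿ.
super-exponential nⁿ dominates factorial asymptotically.

a(n) grows faster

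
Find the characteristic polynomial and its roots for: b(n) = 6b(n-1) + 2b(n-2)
Substitute b(n) = rⁿ and divide through by rⁿ⁻²: r² - 6r - 2 = 0
Discriminant: 6² + 4·2 = 44, not a perfect square, so by the quadratic formula r = (6 ± √44)/2.
General solution: b(n) = A·r₁ⁿ + B·r₂ⁿ where r₁,r₂ = (6 ± √44)/2

Characteristic: r² - 6r - 2 = 0, Roots: r = (6 ± √44)/2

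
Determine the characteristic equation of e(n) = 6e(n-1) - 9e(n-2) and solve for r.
Substitute e(n) = rⁿ and divide through by rⁿ⁻²: r² - 6r + 9 = 0
Factor: (r - 3)² = 0, so r = 3 (double root).
General solution: e(n) = (A + Bn)·3ⁿ

Characteristic: r² - 6r + 9 = 0, Roots: r = 3 (double root)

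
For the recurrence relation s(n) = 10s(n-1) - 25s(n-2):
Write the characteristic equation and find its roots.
Substitute s(n) = rⁿ and divide through by rⁿ⁻²: r² - 10r + 25 = 0
Factor: (r - 5)² = 0, so r = 5 (double root).
General solution: s(n) = (A + Bn)·5ⁿ

Characteristic: r² - 10r + 25 = 0, Roots: r = 5 (double root)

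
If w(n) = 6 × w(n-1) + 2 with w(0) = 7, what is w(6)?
Computing step by step:
w(0) = 7
w(1) = 6 × 7 + 2 = 44
w(2) = 6 × 44 + 2 = 266
w(3) = 6 × 266 + 2 = 1598
w(4) = 6 × 1598 + 2 = 9590
w(5) = 6 × 9590 + 2 = 57542
w(6) = 6 × 57542 + 2 = 345254

345254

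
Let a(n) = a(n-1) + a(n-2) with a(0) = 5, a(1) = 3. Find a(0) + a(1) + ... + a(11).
Computing the sequence terms: 5, 3, 8, 11, 19, 30, 49, 79, 128, 207, 335, 542
Adding these values together:

1416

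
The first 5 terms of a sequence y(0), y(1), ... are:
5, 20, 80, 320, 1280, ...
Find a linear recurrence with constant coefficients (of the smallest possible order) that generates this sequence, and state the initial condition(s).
Look for the lowest-order linear relation among consecutive terms.
Observation: each term is 4× the previous.
Check at n=2: 4·20 = 80. ✓

y(n) = 4 × y(n-1), y(0) = 5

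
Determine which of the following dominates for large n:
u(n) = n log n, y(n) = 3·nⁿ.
Comparing growth rates:
Growth-rate hierarchy: log n ≺ any polynomial ≺ any exponential cⁿ (c>1) ≺ n! ≺ nⁿ.
super-exponential nⁿ dominates polynomial degree 1 (with log factor) asymptotically.

y(n) grows faster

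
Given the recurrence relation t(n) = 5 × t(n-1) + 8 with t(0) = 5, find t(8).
Computing step by step:
t(0) = 5
t(1) = 5 × 5 + 8 = 33
t(2) = 5 × 33 + 8 = 173
t(3) = 5 × 173 + 8 = 873
t(4) = 5 × 873 + 8 = 4373
t(5) = 5 × 4373 + 8 = 21873
t(6) = 5 × 21873 + 8 = 109373
t(7) = 5 × 109373 + 8 = 546873
t(8) = 5 × 546873 + 8 = 2734373

2734373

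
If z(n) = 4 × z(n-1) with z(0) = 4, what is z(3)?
Computing step by step:
z(0) = 4
z(1) = 4 × 4 = 16
z(2) = 4 × 16 = 64
z(3) = 4 × 64 = 256

256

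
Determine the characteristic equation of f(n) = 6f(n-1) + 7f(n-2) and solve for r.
Substitute f(n) = rⁿ and divide through by rⁿ⁻²: r² - 6r - 7 = 0
Factor: (r - 7)(r + 1) = 0, so r = 7, -1.
General solution: f(n) = A·7ⁿ + B·(-1)ⁿ

Characteristic: r² - 6r - 7 = 0, Roots: r = 7, -1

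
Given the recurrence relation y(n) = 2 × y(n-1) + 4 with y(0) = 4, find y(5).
Computing step by step:
y(0) = 4
y(1) = 2 × 4 + 4 = 12
y(2) = 2 × 12 + 4 = 28
y(3) = 2 × 28 + 4 = 60
y(4) = 2 × 60 + 4 = 124
y(5) = 2 × 124 + 4 = 252

252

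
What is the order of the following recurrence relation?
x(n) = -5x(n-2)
The order is the largest lag k for which x(n-k) appears. Here the deepest term is x(n-2), so the order is 2.

Order 2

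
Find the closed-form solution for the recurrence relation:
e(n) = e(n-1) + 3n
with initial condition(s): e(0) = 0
Recurrence: e(n) = e(n-1) + 3n, initial: e(0) = 0.
Telescoping: e(n) = e(0) + 3·Σᵢ₌₁ⁿ i = 0 + 3·n(n+1)/2.

e(n) = 3·n(n+1)/2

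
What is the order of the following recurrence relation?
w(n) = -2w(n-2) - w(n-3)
The order is the largest lag k for which w(n-k) appears. Here the deepest term is w(n-3), so the order is 3.

Order 3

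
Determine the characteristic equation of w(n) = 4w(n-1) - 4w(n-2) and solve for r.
Substitute w(n) = rⁿ and divide through by rⁿ⁻²: r² - 4r + 4 = 0
Factor: (r - 2)² = 0, so r = 2 (double root).
General solution: w(n) = (A + Bn)·2ⁿ

Characteristic: r² - 4r + 4 = 0, Roots: r = 2 (double root)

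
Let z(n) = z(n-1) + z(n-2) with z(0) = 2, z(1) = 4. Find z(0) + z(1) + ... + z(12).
Computing the sequence terms: 2, 4, 6, 10, 16, 26, 42, 68, 110, 178, 288, 466, 754
Adding these values together:

1970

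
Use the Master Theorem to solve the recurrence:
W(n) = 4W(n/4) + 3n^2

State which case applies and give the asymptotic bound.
Master Theorem template: W(n) = a·W(n/b) + f(n).
Here: a=4, b=4, f(n)=3n^2
Compute log_b(a) = log_4(4) = 1.
f(n) = 3n^2 = Ω(n^(1+ε)) with ε = 1, and the regularity condition holds (a·f(n/b) = (a/b^2)·f(n) with a/b^2 = 4^-1 < 1). Case 3: W(n) = Θ(f(n)) = Θ(n^2).

Case 3: W(n) = Θ(n^2)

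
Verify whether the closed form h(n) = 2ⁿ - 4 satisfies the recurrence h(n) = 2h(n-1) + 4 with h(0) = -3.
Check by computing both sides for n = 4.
From the recurrence with h(0) = -3:
  h(0) = -3, h(1) = -2, h(2) = 0, h(3) = 4, h(4) = 12
  so the recurrence gives h(4) = 12.
From the proposed closed form h(n) = 2ⁿ - 4:
  h(4) = 12.
Both sides give 12 at n = 4, and the initial condition(s) match, so the closed form is consistent.

Yes, the closed form is correct.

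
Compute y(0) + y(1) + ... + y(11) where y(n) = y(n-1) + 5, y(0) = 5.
Computing the sequence terms: 5, 10, 15, 20, 25, 30, 35, 40, 45, 50, 55, 60
Adding these values together:

390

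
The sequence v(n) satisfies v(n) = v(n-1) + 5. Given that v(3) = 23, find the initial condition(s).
v(3) = v(0) + 3·5, so v(0) = 23 - 15 = 8.

v(0) = 8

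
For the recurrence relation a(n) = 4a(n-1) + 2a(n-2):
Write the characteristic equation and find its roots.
Substitute a(n) = rⁿ and divide through by rⁿ⁻²: r² - 4r - 2 = 0
Discriminant: 4² + 4·2 = 24, not a perfect square, so by the quadratic formula r = (4 ± √24)/2.
General solution: a(n) = A·r₁ⁿ + B·r₂ⁿ where r₁,r₂ = (4 ± √24)/2

Characteristic: r² - 4r - 2 = 0, Roots: r = (4 ± √24)/2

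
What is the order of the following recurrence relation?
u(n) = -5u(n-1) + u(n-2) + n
The order is the largest lag k for which u(n-k) appears. Here the deepest term is u(n-2) (the n term is non-homogeneous and does not affect the order), so the order is 2.

Order 2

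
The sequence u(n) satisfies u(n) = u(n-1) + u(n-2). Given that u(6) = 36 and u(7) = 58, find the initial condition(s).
Work backwards using u(k) = u(k+2) - u(k+1):
u(5) = u(7) - u(6) = 58 - 36 = 22
u(4) = u(6) - u(5) = 36 - 22 = 14
u(3) = u(5) - u(4) = 22 - 14 = 8
u(2) = u(4) - u(3) = 14 - 8 = 6
u(1) = u(3) - u(2) = 8 - 6 = 2
u(0) = u(2) - u(1) = 6 - 2 = 4

u(0) = 4, u(1) = 2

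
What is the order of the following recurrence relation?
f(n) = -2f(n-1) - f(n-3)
The order is the largest lag k for which f(n-k) appears. Here the deepest term is f(n-3), so the order is 3.

Order 3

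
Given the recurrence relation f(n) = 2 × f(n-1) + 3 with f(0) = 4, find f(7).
Computing step by step:
f(0) = 4
f(1) = 2 × 4 + 3 = 11
f(2) = 2 × 11 + 3 = 25
f(3) = 2 × 25 + 3 = 53
f(4) = 2 × 53 + 3 = 109
f(5) = 2 × 109 + 3 = 221
f(6) = 2 × 221 + 3 = 445
f(7) = 2 × 445 + 3 = 893

893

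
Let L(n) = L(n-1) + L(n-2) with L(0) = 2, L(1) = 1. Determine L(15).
Computing the sequence terms:
2, 1, 3, 4, 7, 11, 18, 29, 47, 76, 123, 199, 322, 521, 843, 1364

1364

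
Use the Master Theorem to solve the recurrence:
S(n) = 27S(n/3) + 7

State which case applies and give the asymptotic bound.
Master Theorem template: S(n) = a·S(n/b) + f(n).
Here: a=27, b=3, f(n)=7
Compute log_b(a) = log_3(27) = 3.
f(n) = 7 = O(n^(3-ε)) with ε = 3. Case 1: S(n) = Θ(n^log_b(a)) = Θ(n^3).

Case 1: S(n) = Θ(n^3)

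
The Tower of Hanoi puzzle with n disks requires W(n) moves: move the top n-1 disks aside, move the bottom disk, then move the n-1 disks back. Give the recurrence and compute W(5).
Moving n disks = move the top n-1 disks aside (W(n-1) moves) + move the largest disk (1 move) + move the n-1 disks back on top (W(n-1) moves), so W(n) = 2W(n-1) + 1, with W(1) = 1 (a single disk takes one move).
First terms: 1, 3, 7, 15, 31, … — each is one less than a power of 2. Indeed W(n) + 1 = 2(W(n-1) + 1) with W(1) + 1 = 2, so W(n) + 1 = 2ⁿ and W(n) = 2ⁿ - 1.
Hence W(5) = 2^5 - 1 = 32 - 1 = 31.

W(n) = 2W(n-1) + 1, W(1) = 1; W(5) = 31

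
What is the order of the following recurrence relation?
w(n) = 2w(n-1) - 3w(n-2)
The order is the largest lag k for which w(n-k) appears. Here the deepest term is w(n-2), so the order is 2.

Order 2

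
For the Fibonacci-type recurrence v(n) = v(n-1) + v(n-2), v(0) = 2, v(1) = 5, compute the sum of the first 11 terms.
Computing the sequence terms: 2, 5, 7, 12, 19, 31, 50, 81, 131, 212, 343
Adding these values together:

893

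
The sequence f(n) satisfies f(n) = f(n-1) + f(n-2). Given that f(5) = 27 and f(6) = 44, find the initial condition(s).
Work backwards using f(k) = f(k+2) - f(k+1):
f(4) = f(6) - f(5) = 44 - 27 = 17
f(3) = f(5) - f(4) = 27 - 17 = 10
f(2) = f(4) - f(3) = 17 - 10 = 7
f(1) = f(3) - f(2) = 10 - 7 = 3
f(0) = f(2) - f(1) = 7 - 3 = 4

f(0) = 4, f(1) = 3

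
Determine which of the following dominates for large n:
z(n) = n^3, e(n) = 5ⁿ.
Comparing growth rates:
Growth-rate hierarchy: log n ≺ any polynomial ≺ any exponential cⁿ (c>1) ≺ n! ≺ nⁿ.
exponential base 5 dominates polynomial degree 3 asymptotically.

e(n) grows faster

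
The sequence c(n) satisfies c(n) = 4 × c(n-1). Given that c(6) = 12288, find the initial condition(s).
In general c(n) = 4ⁿ · c(0). At n = 6: c(0) = c(6) / 4^6 = 12288 / 4096 = 3.

c(0) = 3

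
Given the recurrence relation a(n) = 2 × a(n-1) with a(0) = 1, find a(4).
Computing step by step:
a(0) = 1
a(1) = 2 × 1 = 2
a(2) = 2 × 2 = 4
a(3) = 2 × 4 = 8
a(4) = 2 × 8 = 16

16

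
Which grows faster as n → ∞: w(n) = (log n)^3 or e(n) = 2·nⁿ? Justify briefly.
Comparing growth rates:
Growth-rate hierarchy: log n ≺ any polynomial ≺ any exponential cⁿ (c>1) ≺ n! ≺ nⁿ.
super-exponential nⁿ dominates polylogarithmic (log n)^3 asymptotically.

e(n) grows faster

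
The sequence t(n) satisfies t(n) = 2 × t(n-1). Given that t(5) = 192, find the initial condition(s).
In general t(n) = 2ⁿ · t(0). At n = 5: t(0) = t(5) / 2^5 = 192 / 32 = 6.

t(0) = 6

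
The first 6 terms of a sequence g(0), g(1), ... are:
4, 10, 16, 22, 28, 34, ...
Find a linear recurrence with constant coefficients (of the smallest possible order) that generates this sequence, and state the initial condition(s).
Look for the lowest-order linear relation among consecutive terms.
Observation: consecutive differences are constant (= 6).
Check at n=2: 1·10 + 6 = 16. ✓

g(n) = g(n-1) + 6, g(0) = 4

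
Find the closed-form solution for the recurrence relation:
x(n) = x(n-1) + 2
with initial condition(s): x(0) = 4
Recurrence: x(n) = x(n-1) + 2, initial: x(0) = 4.
Each step adds 2, so x(n) = x(0) + 2n = 2n + 4.

x(n) = 2n + 4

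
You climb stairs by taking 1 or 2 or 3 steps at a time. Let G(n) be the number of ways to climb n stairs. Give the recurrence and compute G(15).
Condition on the size of the last step (1 to 3): before it there were n-1, …, n-3 stairs climbed, and these cases are disjoint, so G(n) = G(n-1) + G(n-2) + G(n-3) (order-3 linear recurrence).
Initial conditions by direct count (compositions of i into parts ≤ 3): G(1) = 1; G(2) = 2; G(3) = 4.
Iterating the recurrence: G(4) = 7, G(5) = 13, G(6) = 24, G(7) = 44, G(8) = 81, G(9) = 149, G(10) = 274, G(11) = 504, G(12) = 927, G(13) = 1705, G(14) = 3136, G(15) = 5768.

G(n) = G(n-1) + G(n-2) + G(n-3), G(1) = 1, G(2) = 2, G(3) = 4; G(15) = 5768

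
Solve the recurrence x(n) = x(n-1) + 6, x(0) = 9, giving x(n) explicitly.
Recurrence: x(n) = x(n-1) + 6, initial: x(0) = 9.
Each step adds 6, so x(n) = x(0) + 6n = 6n + 9.

x(n) = 6n + 9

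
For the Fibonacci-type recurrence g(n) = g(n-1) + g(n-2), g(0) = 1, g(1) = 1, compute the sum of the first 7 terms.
Computing the sequence terms: 1, 1, 2, 3, 5, 8, 13
Adding these values together:

33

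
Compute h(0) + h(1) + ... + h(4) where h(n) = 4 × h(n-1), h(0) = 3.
Computing the sequence terms: 3, 12, 48, 192, 768
Adding these values together:

1023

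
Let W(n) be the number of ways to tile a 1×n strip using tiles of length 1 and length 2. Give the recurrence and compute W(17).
Condition on the last tile: it has length 1 (leaving a 1×(n-1) strip) or length 2 (leaving a 1×(n-2) strip), so W(n) = W(n-1) + W(n-2) (order-2 linear recurrence).
For 0 ≤ i < 2 only unit tiles fit, so W(i) = 1.
Iterating the recurrence: W(2) = 2, W(3) = 3, W(4) = 5, W(5) = 8, W(6) = 13, W(7) = 21, W(8) = 34, W(9) = 55, W(10) = 89, W(11) = 144, W(12) = 233, W(13) = 377, W(14) = 610, W(15) = 987, W(16) = 1597, W(17) = 2584.

W(n) = W(n-1) + W(n-2), with W(i) = 1 for 0 ≤ i < 2; W(17) = 2584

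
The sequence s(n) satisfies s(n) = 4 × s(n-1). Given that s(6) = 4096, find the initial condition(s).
In general s(n) = 4ⁿ · s(0). At n = 6: s(0) = s(6) / 4^6 = 4096 / 4096 = 1.

s(0) = 1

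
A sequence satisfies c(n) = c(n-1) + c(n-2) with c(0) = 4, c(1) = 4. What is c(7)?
Computing the sequence terms:
4, 4, 8, 12, 20, 32, 52, 84

84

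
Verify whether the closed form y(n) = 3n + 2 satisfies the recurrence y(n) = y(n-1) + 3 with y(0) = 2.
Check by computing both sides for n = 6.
From the recurrence with y(0) = 2:
  y(0) = 2, y(1) = 5, y(2) = 8, y(3) = 11, y(4) = 14, y(5) = 17, y(6) = 20
  so the recurrence gives y(6) = 20.
From the proposed closed form y(n) = 3n + 2:
  y(6) = 20.
Both sides give 20 at n = 6, and the initial condition(s) match, so the closed form is consistent.

Yes, the closed form is correct.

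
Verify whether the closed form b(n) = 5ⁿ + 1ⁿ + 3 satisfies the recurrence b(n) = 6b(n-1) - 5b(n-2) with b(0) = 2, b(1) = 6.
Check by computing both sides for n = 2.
From the recurrence with b(0) = 2, b(1) = 6:
  b(0) = 2, b(1) = 6, b(2) = 26
  so the recurrence gives b(2) = 26.
From the proposed closed form b(n) = 5ⁿ + 1ⁿ + 3:
  b(2) = 29.
The recurrence gives 26 but the closed form gives 29, so the closed form does not satisfy the recurrence.

No, the closed form is incorrect.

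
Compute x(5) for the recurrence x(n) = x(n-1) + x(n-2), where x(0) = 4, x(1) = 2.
Computing the sequence terms:
4, 2, 6, 8, 14, 22

22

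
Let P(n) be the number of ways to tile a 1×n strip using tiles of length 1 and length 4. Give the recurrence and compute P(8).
Condition on the last tile: it has length 1 (leaving a 1×(n-1) strip) or length 4 (leaving a 1×(n-4) strip), so P(n) = P(n-1) + P(n-4) (order-4 linear recurrence).
For 0 ≤ i < 4 only unit tiles fit, so P(i) = 1.
Iterating the recurrence: P(4) = 2, P(5) = 3, P(6) = 4, P(7) = 5, P(8) = 7.

P(n) = P(n-1) + P(n-4), with P(i) = 1 for 0 ≤ i < 4; P(8) = 7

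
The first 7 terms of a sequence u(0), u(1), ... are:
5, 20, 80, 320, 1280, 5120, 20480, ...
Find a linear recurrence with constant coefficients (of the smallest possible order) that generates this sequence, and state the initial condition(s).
Look for the lowest-order linear relation among consecutive terms.
Observation: each term is 4× the previous.
Check at n=2: 4·20 = 80. ✓

u(n) = 4 × u(n-1), u(0) = 5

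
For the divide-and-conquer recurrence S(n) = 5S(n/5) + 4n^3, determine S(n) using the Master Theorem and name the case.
Master Theorem template: S(n) = a·S(n/b) + f(n).
Here: a=5, b=5, f(n)=4n^3
Compute log_b(a) = log_5(5) = 1.
f(n) = 4n^3 = Ω(n^(1+ε)) with ε = 2, and the regularity condition holds (a·f(n/b) = (a/b^3)·f(n) with a/b^3 = 5^-2 < 1). Case 3: S(n) = Θ(f(n)) = Θ(n^3).

Case 3: S(n) = Θ(n^3)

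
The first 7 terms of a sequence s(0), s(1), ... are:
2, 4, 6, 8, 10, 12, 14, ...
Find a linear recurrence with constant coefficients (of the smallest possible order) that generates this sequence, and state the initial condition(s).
Look for the lowest-order linear relation among consecutive terms.
Observation: consecutive differences are constant (= 2).
Check at n=2: 1·4 + 2 = 6. ✓

s(n) = s(n-1) + 2, s(0) = 2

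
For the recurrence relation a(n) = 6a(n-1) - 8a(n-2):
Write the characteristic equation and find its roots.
Substitute a(n) = rⁿ and divide through by rⁿ⁻²: r² - 6r + 8 = 0
Factor: (r - 2)(r - 4) = 0, so r = 2, 4.
General solution: a(n) = A·2ⁿ + B·4ⁿ

Characteristic: r² - 6r + 8 = 0, Roots: r = 2, 4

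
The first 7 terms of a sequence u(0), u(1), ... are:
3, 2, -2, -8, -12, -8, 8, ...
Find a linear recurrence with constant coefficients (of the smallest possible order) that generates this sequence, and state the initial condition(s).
Look for the lowest-order linear relation among consecutive terms.
Observation: u(n) - 2·u(n-1) - (-2)·u(n-2) = 0 holds for the shown terms, and no order-1 relation u(n) = α·u(n-1) + β fits.
Check at n=3: 2·-2 + (-2)·2 = -8. ✓

u(n) = 2u(n-1) - 2u(n-2), u(0) = 3, u(1) = 2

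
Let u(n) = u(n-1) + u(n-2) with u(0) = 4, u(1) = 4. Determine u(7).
Computing the sequence terms:
4, 4, 8, 12, 20, 32, 52, 84

84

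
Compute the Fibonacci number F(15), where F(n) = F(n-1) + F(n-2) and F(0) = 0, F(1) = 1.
Computing the sequence terms:
0, 1, 1, 2, 3, 5, 8, 13, 21, 34, 55, 89, 144, 233, 377, 610

610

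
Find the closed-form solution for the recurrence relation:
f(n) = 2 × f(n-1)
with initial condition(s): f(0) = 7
Recurrence: f(n) = 2 × f(n-1), initial: f(0) = 7.
Each term is 2 times the previous, so this is geometric with ratio 2. After n steps: f(n) = f(0)·2ⁿ = 7·2ⁿ.

f(n) = 7·2ⁿ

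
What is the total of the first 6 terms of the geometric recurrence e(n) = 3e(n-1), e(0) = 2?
Computing the sequence terms: 2, 6, 18, 54, 162, 486
Adding these values together:

728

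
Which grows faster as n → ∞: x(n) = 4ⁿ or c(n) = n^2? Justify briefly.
Comparing growth rates:
Growth-rate hierarchy: log n ≺ any polynomial ≺ any exponential cⁿ (c>1) ≺ n! ≺ nⁿ.
exponential base 4 dominates polynomial degree 2 asymptotically.

x(n) grows faster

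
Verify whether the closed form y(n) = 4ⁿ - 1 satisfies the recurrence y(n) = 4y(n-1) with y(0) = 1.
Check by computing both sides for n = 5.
From the recurrence with y(0) = 1:
  y(0) = 1, y(1) = 4, y(2) = 16, y(3) = 64, y(4) = 256, y(5) = 1024
  so the recurrence gives y(5) = 1024.
From the proposed closed form y(n) = 4ⁿ - 1:
  y(5) = 1023.
The recurrence gives 1024 but the closed form gives 1023, so the closed form does not satisfy the recurrence.

No, the closed form is incorrect.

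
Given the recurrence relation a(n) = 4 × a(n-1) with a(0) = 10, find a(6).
Computing step by step:
a(0) = 10
a(1) = 4 × 10 = 40
a(2) = 4 × 40 = 160
a(3) = 4 × 160 = 640
a(4) = 4 × 640 = 2560
a(5) = 4 × 2560 = 10240
a(6) = 4 × 10240 = 40960

40960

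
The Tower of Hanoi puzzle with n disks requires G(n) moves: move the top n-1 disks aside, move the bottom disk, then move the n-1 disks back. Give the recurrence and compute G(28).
Moving n disks = move the top n-1 disks aside (G(n-1) moves) + move the largest disk (1 move) + move the n-1 disks back on top (G(n-1) moves), so G(n) = 2G(n-1) + 1, with G(1) = 1 (a single disk takes one move).
First terms: 1, 3, 7, 15, 31, 63, … — each is one less than a power of 2. Indeed G(n) + 1 = 2(G(n-1) + 1) with G(1) + 1 = 2, so G(n) + 1 = 2ⁿ and G(n) = 2ⁿ - 1.
Hence G(28) = 2^28 - 1 = 268435456 - 1 = 268435455.

G(n) = 2G(n-1) + 1, G(1) = 1; G(28) = 268435455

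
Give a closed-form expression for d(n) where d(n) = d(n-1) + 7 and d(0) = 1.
Recurrence: d(n) = d(n-1) + 7, initial: d(0) = 1.
Each step adds 7, so d(n) = d(0) + 7n = 7n + 1.

d(n) = 7n + 1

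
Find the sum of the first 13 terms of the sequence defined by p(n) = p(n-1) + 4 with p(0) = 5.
Computing the sequence terms: 5, 9, 13, 17, 21, 25, 29, 33, 37, 41, 45, 49, 53
Adding these values together:

377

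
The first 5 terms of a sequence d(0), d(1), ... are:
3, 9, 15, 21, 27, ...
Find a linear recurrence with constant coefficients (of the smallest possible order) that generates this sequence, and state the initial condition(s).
Look for the lowest-order linear relation among consecutive terms.
Observation: consecutive differences are constant (= 6).
Check at n=2: 1·9 + 6 = 15. ✓

d(n) = d(n-1) + 6, d(0) = 3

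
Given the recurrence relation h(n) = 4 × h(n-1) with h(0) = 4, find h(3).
Computing step by step:
h(0) = 4
h(1) = 4 × 4 = 16
h(2) = 4 × 16 = 64
h(3) = 4 × 64 = 256

256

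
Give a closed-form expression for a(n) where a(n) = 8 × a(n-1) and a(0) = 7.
Recurrence: a(n) = 8 × a(n-1), initial: a(0) = 7.
Each term is 8 times the previous, so this is geometric with ratio 8. After n steps: a(n) = a(0)·8ⁿ = 7·8ⁿ.

a(n) = 7·8ⁿ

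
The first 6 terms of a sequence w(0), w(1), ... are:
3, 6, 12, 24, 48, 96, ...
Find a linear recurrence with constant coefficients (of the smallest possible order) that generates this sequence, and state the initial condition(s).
Look for the lowest-order linear relation among consecutive terms.
Observation: each term is 2× the previous.
Check at n=2: 2·6 = 12. ✓

w(n) = 2 × w(n-1), w(0) = 3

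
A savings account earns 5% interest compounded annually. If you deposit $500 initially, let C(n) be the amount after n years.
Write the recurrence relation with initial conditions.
Each year the balance grows by 5%, i.e. is multiplied by 1 + 5/100 = 1.05, so C(n) = 1.05 × C(n-1). The initial deposit gives C(0) = 500.
Unrolling gives the closed form C(n) = 500 × (1.05)ⁿ.

C(n) = 1.05 × C(n-1), C(0) = 500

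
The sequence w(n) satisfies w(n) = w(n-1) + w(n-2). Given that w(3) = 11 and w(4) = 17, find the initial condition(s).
Work backwards using w(k) = w(k+2) - w(k+1):
w(2) = w(4) - w(3) = 17 - 11 = 6
w(1) = w(3) - w(2) = 11 - 6 = 5
w(0) = w(2) - w(1) = 6 - 5 = 1

w(0) = 1, w(1) = 5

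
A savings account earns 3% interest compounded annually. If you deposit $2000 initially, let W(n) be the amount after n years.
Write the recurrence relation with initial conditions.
Each year the balance grows by 3%, i.e. is multiplied by 1 + 3/100 = 1.03, so W(n) = 1.03 × W(n-1). The initial deposit gives W(0) = 2000.
Unrolling gives the closed form W(n) = 2000 × (1.03)ⁿ.

W(n) = 1.03 × W(n-1), W(0) = 2000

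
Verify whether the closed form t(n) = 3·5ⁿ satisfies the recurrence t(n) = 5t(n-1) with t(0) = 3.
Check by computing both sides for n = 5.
From the recurrence with t(0) = 3:
  t(0) = 3, t(1) = 15, t(2) = 75, t(3) = 375, t(4) = 1875, t(5) = 9375
  so the recurrence gives t(5) = 9375.
From the proposed closed form t(n) = 3·5ⁿ:
  t(5) = 9375.
Both sides give 9375 at n = 5, and the initial condition(s) match, so the closed form is consistent.

Yes, the closed form is correct.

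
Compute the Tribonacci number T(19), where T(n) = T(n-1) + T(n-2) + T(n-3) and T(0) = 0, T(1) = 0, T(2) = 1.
Computing the sequence terms:
0, 0, 1, 1, 2, 4, 7, 13, 24, 44, 81, 149, 274, 504, 927, 1705, 3136, 5768, 10609, 19513

19513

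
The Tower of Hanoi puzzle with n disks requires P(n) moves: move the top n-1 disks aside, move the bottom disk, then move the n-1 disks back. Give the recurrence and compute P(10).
Moving n disks = move the top n-1 disks aside (P(n-1) moves) + move the largest disk (1 move) + move the n-1 disks back on top (P(n-1) moves), so P(n) = 2P(n-1) + 1, with P(1) = 1 (a single disk takes one move).
First terms: 1, 3, 7, 15, 31, 63, … — each is one less than a power of 2. Indeed P(n) + 1 = 2(P(n-1) + 1) with P(1) + 1 = 2, so P(n) + 1 = 2ⁿ and P(n) = 2ⁿ - 1.
Hence P(10) = 2^10 - 1 = 1024 - 1 = 1023.

P(n) = 2P(n-1) + 1, P(1) = 1; P(10) = 1023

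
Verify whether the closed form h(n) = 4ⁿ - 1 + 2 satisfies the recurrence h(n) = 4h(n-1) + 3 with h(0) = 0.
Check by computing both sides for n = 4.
From the recurrence with h(0) = 0:
  h(0) = 0, h(1) = 3, h(2) = 15, h(3) = 63, h(4) = 255
  so the recurrence gives h(4) = 255.
From the proposed closed form h(n) = 4ⁿ - 1 + 2:
  h(4) = 257.
The recurrence gives 255 but the closed form gives 257, so the closed form does not satisfy the recurrence.

No, the closed form is incorrect.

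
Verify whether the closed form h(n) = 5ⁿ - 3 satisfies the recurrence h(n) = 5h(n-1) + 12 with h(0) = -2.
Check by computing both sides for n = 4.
From the recurrence with h(0) = -2:
  h(0) = -2, h(1) = 2, h(2) = 22, h(3) = 122, h(4) = 622
  so the recurrence gives h(4) = 622.
From the proposed closed form h(n) = 5ⁿ - 3:
  h(4) = 622.
Both sides give 622 at n = 4, and the initial condition(s) match, so the closed form is consistent.

Yes, the closed form is correct.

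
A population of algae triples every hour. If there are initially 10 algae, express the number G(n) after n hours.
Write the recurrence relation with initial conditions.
Each hour multiplies the count by 3, so the count after n hours depends only on the count after n-1 hours: G(n) = 3 × G(n-1). The starting count gives G(0) = 10.
Unrolling n times gives the closed form G(n) = 10 × 3ⁿ.

G(n) = 3 × G(n-1), G(0) = 10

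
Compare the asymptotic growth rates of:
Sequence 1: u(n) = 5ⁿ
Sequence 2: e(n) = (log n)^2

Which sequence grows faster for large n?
Comparing growth rates:
Growth-rate hierarchy: log n ≺ any polynomial ≺ any exponential cⁿ (c>1) ≺ n! ≺ nⁿ.
exponential base 5 dominates polylogarithmic (log n)^2 asymptotically.

u(n) grows faster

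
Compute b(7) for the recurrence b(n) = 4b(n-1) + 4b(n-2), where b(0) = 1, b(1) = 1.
Computing the sequence terms:
1, 1, 8, 36, 176, 848, 4096, 19776

19776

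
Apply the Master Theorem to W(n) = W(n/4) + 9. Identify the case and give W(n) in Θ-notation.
Master Theorem template: W(n) = a·W(n/b) + f(n).
Here: a=1, b=4, f(n)=9
Compute log_b(a) = log_4(1) = 0.
f(n) = 9 = Θ(1). Case 2: W(n) = Θ(log n).

Case 2: W(n) = Θ(log n)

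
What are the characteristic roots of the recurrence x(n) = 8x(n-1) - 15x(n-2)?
Substitute x(n) = rⁿ and divide through by rⁿ⁻²: r² - 8r + 15 = 0
Factor: (r - 3)(r - 5) = 0, so r = 3, 5.
General solution: x(n) = A·3ⁿ + B·5ⁿ

Characteristic: r² - 8r + 15 = 0, Roots: r = 3, 5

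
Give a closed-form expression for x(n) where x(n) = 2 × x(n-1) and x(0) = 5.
Recurrence: x(n) = 2 × x(n-1), initial: x(0) = 5.
Each term is 2 times the previous, so this is geometric with ratio 2. After n steps: x(n) = x(0)·2ⁿ = 5·2ⁿ.

x(n) = 5·2ⁿ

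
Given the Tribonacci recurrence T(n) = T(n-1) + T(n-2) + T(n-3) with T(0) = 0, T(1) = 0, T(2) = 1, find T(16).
Computing the sequence terms:
0, 0, 1, 1, 2, 4, 7, 13, 24, 44, 81, 149, 274, 504, 927, 1705, 3136

3136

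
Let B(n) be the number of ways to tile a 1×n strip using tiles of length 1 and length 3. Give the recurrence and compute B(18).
Condition on the last tile: it has length 1 (leaving a 1×(n-1) strip) or length 3 (leaving a 1×(n-3) strip), so B(n) = B(n-1) + B(n-3) (order-3 linear recurrence).
For 0 ≤ i < 3 only unit tiles fit, so B(i) = 1.
Iterating the recurrence: B(3) = 2, B(4) = 3, B(5) = 4, B(6) = 6, B(7) = 9, B(8) = 13, B(9) = 19, B(10) = 28, B(11) = 41, B(12) = 60, B(13) = 88, B(14) = 129, B(15) = 189, B(16) = 277, B(17) = 406, B(18) = 595.

B(n) = B(n-1) + B(n-3), with B(i) = 1 for 0 ≤ i < 3; B(18) = 595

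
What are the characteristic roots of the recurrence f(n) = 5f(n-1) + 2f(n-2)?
Substitute f(n) = rⁿ and divide through by rⁿ⁻²: r² - 5r - 2 = 0
Discriminant: 5² + 4·2 = 33, not a perfect square, so by the quadratic formula r = (5 ± √33)/2.
General solution: f(n) = A·r₁ⁿ + B·r₂ⁿ where r₁,r₂ = (5 ± √33)/2

Characteristic: r² - 5r - 2 = 0, Roots: r = (5 ± √33)/2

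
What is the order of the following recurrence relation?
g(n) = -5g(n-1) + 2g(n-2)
The order is the largest lag k for which g(n-k) appears. Here the deepest term is g(n-2), so the order is 2.

Order 2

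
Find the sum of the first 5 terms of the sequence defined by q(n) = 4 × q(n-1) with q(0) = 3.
Computing the sequence terms: 3, 12, 48, 192, 768
Adding these values together:

1023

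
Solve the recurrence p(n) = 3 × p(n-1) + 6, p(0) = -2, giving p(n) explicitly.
Recurrence: p(n) = 3 × p(n-1) + 6, initial: p(0) = -2.
Try p(n) = A·3ⁿ + C. Substituting: A·3ⁿ + C = 3(A·3ⁿ⁻¹ + C) + 6 = A·3ⁿ + 3C + 6, so C = 3C + 6, giving C = -3. Then p(0) = A - 3 = -2 gives A = 1.

p(n) = 3ⁿ - 3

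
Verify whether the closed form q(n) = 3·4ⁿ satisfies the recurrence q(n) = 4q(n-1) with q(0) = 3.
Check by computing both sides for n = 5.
From the recurrence with q(0) = 3:
  q(0) = 3, q(1) = 12, q(2) = 48, q(3) = 192, q(4) = 768, q(5) = 3072
  so the recurrence gives q(5) = 3072.
From the proposed closed form q(n) = 3·4ⁿ:
  q(5) = 3072.
Both sides give 3072 at n = 5, and the initial condition(s) match, so the closed form is consistent.

Yes, the closed form is correct.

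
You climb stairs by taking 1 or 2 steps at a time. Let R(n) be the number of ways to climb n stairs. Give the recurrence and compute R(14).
Condition on the size of the last step (1 to 2): before it there were n-1, …, n-2 stairs climbed, and these cases are disjoint, so R(n) = R(n-1) + R(n-2) (Fibonacci-type sequence).
Initial conditions by direct count (compositions of i into parts ≤ 2): R(1) = 1; R(2) = 2.
Iterating the recurrence: R(3) = 3, R(4) = 5, R(5) = 8, R(6) = 13, R(7) = 21, R(8) = 34, R(9) = 55, R(10) = 89, R(11) = 144, R(12) = 233, R(13) = 377, R(14) = 610.

R(n) = R(n-1) + R(n-2), R(1) = 1, R(2) = 2; R(14) = 610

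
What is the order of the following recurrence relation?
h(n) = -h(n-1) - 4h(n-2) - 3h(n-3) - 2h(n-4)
The order is the largest lag k for which h(n-k) appears. Here the deepest term is h(n-4), so the order is 4.

Order 4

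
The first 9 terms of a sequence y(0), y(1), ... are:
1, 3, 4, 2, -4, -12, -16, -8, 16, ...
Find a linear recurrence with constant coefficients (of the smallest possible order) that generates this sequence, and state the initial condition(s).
Look for the lowest-order linear relation among consecutive terms.
Observation: y(n) - 2·y(n-1) - (-2)·y(n-2) = 0 holds for the shown terms, and no order-1 relation y(n) = α·y(n-1) + β fits.
Check at n=3: 2·4 + (-2)·3 = 2. ✓

y(n) = 2y(n-1) - 2y(n-2), y(0) = 1, y(1) = 3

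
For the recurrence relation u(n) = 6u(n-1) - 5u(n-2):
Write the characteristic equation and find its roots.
Substitute u(n) = rⁿ and divide through by rⁿ⁻²: r² - 6r + 5 = 0
Factor: (r - 1)(r - 5) = 0, so r = 1, 5.
General solution: u(n) = A·1ⁿ + B·5ⁿ

Characteristic: r² - 6r + 5 = 0, Roots: r = 1, 5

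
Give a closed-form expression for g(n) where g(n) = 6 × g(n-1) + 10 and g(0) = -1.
Recurrence: g(n) = 6 × g(n-1) + 10, initial: g(0) = -1.
Try g(n) = A·6ⁿ + C. Substituting: A·6ⁿ + C = 6(A·6ⁿ⁻¹ + C) + 10 = A·6ⁿ + 6C + 10, so C = 6C + 10, giving C = -2. Then g(0) = A - 2 = -1 gives A = 1.

g(n) = 6ⁿ - 2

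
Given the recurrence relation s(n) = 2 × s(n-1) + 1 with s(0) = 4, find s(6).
Computing step by step:
s(0) = 4
s(1) = 2 × 4 + 1 = 9
s(2) = 2 × 9 + 1 = 19
s(3) = 2 × 19 + 1 = 39
s(4) = 2 × 39 + 1 = 79
s(5) = 2 × 79 + 1 = 159
s(6) = 2 × 159 + 1 = 319

319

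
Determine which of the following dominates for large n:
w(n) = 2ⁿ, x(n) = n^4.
Comparing growth rates:
Growth-rate hierarchy: log n ≺ any polynomial ≺ any exponential cⁿ (c>1) ≺ n! ≺ nⁿ.
exponential base 2 dominates polynomial degree 4 asymptotically.

w(n) grows faster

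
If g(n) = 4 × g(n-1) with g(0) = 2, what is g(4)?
Computing step by step:
g(0) = 2
g(1) = 4 × 2 = 8
g(2) = 4 × 8 = 32
g(3) = 4 × 32 = 128
g(4) = 4 × 128 = 512

512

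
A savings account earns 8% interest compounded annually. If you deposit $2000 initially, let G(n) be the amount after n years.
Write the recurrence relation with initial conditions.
Each year the balance grows by 8%, i.e. is multiplied by 1 + 8/100 = 1.08, so G(n) = 1.08 × G(n-1). The initial deposit gives G(0) = 2000.
Unrolling gives the closed form G(n) = 2000 × (1.08)ⁿ.

G(n) = 1.08 × G(n-1), G(0) = 2000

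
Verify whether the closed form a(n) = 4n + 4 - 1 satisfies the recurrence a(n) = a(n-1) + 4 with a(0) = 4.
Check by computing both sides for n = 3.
From the recurrence with a(0) = 4:
  a(0) = 4, a(1) = 8, a(2) = 12, a(3) = 16
  so the recurrence gives a(3) = 16.
From the proposed closed form a(n) = 4n + 4 - 1:
  a(3) = 15.
The recurrence gives 16 but the closed form gives 15, so the closed form does not satisfy the recurrence.

No, the closed form is incorrect.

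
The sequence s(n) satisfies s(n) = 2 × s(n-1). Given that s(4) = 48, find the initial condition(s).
In general s(n) = 2ⁿ · s(0). At n = 4: s(0) = s(4) / 2^4 = 48 / 16 = 3.

s(0) = 3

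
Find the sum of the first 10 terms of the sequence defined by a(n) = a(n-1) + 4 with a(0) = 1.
Computing the sequence terms: 1, 5, 9, 13, 17, 21, 25, 29, 33, 37
Adding these values together:

190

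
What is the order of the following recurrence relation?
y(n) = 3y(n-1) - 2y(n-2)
The order is the largest lag k for which y(n-k) appears. Here the deepest term is y(n-2), so the order is 2.

Order 2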